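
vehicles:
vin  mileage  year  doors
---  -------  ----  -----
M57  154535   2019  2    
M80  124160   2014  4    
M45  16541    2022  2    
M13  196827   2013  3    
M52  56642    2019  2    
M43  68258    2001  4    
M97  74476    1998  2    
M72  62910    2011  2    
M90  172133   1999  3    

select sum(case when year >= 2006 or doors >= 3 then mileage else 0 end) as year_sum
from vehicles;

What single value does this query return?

vin=M57: ✓ → 154535
vin=M80: ✓ → 124160
vin=M45: ✓ → 16541
vin=M13: ✓ → 196827
vin=M52: ✓ → 56642
vin=M43: ✓ → 68258
vin=M97: ✗
vin=M72: ✓ → 62910
vin=M90: ✓ → 172133
year_sum = 154535 + 124160 + 16541 + 196827 + 56642 + 68258 + 62910 + 172133 = 852006

852006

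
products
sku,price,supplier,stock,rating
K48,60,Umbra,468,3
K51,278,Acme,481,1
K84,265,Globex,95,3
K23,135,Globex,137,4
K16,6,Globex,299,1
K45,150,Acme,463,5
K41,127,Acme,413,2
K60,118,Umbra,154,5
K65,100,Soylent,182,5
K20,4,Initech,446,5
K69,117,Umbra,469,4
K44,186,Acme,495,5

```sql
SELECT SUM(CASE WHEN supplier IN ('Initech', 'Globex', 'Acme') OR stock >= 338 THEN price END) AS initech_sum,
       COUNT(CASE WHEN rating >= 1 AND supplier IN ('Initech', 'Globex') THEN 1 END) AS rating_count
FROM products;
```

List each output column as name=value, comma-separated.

[initech_sum: supplier IN ('Initech', 'Globex', 'Acme') OR stock >= 338]
sku=K48: ✓ → 60
sku=K51: ✓ → 278
sku=K84: ✓ → 265
sku=K23: ✓ → 135
sku=K16: ✓ → 6
sku=K45: ✓ → 150
sku=K41: ✓ → 127
sku=K60: ✗
sku=K65: ✗
sku=K20: ✓ → 4
sku=K69: ✓ → 117
sku=K44: ✓ → 186
initech_sum = 60 + 278 + 265 + 135 + 6 + 150 + 127 + 4 + 117 + 186 = 1328
—
[rating_count: rating >= 1 AND supplier IN ('Initech', 'Globex')]
sku=K48: ✗
sku=K51: ✗
sku=K84: ✓ → 1
sku=K23: ✓ → 1
sku=K16: ✓ → 1
sku=K45: ✗
sku=K41: ✗
sku=K60: ✗
sku=K65: ✗
sku=K20: ✓ → 1
sku=K69: ✗
sku=K44: ✗
rating_count = COUNT(1, 1, 1, 1) = 4

initech_sum=1328, rating_count=4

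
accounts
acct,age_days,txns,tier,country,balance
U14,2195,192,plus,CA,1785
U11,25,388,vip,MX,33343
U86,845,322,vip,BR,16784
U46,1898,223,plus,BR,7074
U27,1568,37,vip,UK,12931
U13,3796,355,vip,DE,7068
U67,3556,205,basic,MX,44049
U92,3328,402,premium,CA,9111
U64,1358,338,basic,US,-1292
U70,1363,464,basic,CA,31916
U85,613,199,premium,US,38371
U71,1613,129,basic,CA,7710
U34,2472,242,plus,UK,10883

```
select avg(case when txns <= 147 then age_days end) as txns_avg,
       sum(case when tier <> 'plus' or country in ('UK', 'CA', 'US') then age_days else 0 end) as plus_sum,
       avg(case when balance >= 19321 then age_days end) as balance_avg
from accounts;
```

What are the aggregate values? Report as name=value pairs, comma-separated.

txns_avg=1590.5, plus_sum=22732, balance_avg=1389.25

[txns_avg: txns <= 147]
acct=U14: ✗
acct=U11: ✗
acct=U86: ✗
acct=U46: ✗
acct=U27: ✓ → 1568
acct=U13: ✗
acct=U67: ✗
acct=U92: ✗
acct=U64: ✗
acct=U70: ✗
acct=U85: ✗
acct=U71: ✓ → 1613
acct=U34: ✗
txns_avg = (1568 + 1613) / 2 = 1590.5
—
[plus_sum: tier <> 'plus' or country in ('UK', 'CA', 'US')]
acct=U14: ✓ → 2195
acct=U11: ✓ → 25
acct=U86: ✓ → 845
acct=U46: ✗
acct=U27: ✓ → 1568
acct=U13: ✓ → 3796
acct=U67: ✓ → 3556
acct=U92: ✓ → 3328
acct=U64: ✓ → 1358
acct=U70: ✓ → 1363
acct=U85: ✓ → 613
acct=U71: ✓ → 1613
acct=U34: ✓ → 2472
plus_sum = 2195 + 25 + 845 + 1568 + 3796 + 3556 + 3328 + 1358 + 1363 + 613 + 1613 + 2472 = 22732
—
[balance_avg: balance >= 19321]
acct=U14: ✗
acct=U11: ✓ → 25
acct=U86: ✗
acct=U46: ✗
acct=U27: ✗
acct=U13: ✗
acct=U67: ✓ → 3556
acct=U92: ✗
acct=U64: ✗
acct=U70: ✓ → 1363
acct=U85: ✓ → 613
acct=U71: ✗
acct=U34: ✗
balance_avg = (25 + 3556 + 1363 + 613) / 4 = 1389.25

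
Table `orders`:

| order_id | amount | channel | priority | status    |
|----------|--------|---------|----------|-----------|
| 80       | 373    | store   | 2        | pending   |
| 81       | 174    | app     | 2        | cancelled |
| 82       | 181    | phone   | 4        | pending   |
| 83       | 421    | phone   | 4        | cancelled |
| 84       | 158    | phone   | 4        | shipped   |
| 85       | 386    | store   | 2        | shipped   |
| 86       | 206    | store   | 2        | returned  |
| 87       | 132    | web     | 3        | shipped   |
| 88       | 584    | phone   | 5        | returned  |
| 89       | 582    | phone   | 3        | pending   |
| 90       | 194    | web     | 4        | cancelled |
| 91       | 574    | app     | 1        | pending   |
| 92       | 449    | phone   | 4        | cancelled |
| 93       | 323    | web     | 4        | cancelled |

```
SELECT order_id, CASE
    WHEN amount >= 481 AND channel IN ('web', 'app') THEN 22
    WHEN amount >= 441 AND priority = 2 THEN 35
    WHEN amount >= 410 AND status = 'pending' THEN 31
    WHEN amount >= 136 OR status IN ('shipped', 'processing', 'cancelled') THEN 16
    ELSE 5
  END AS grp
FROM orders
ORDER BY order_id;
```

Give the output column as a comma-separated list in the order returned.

order_id=80: amount >= 136 OR status IN ('shipped', 'processing', 'cancelled') → 16
order_id=81: amount >= 136 OR status IN ('shipped', 'processing', 'cancelled') → 16
order_id=82: amount >= 136 OR status IN ('shipped', 'processing', 'cancelled') → 16
order_id=83: amount >= 136 OR status IN ('shipped', 'processing', 'cancelled') → 16
order_id=84: amount >= 136 OR status IN ('shipped', 'processing', 'cancelled') → 16
order_id=85: amount >= 136 OR status IN ('shipped', 'processing', 'cancelled') → 16
order_id=86: amount >= 136 OR status IN ('shipped', 'processing', 'cancelled') → 16
order_id=87: amount >= 136 OR status IN ('shipped', 'processing', 'cancelled') → 16
order_id=88: amount >= 136 OR status IN ('shipped', 'processing', 'cancelled') → 16
order_id=89: amount >= 410 AND status = 'pending' → 31
order_id=90: amount >= 136 OR status IN ('shipped', 'processing', 'cancelled') → 16
order_id=91: amount >= 481 AND channel IN ('web', 'app') → 22
order_id=92: amount >= 136 OR status IN ('shipped', 'processing', 'cancelled') → 16
order_id=93: amount >= 136 OR status IN ('shipped', 'processing', 'cancelled') → 16

16, 16, 16, 16, 16, 16, 16, 16, 16, 31, 16, 22, 16, 16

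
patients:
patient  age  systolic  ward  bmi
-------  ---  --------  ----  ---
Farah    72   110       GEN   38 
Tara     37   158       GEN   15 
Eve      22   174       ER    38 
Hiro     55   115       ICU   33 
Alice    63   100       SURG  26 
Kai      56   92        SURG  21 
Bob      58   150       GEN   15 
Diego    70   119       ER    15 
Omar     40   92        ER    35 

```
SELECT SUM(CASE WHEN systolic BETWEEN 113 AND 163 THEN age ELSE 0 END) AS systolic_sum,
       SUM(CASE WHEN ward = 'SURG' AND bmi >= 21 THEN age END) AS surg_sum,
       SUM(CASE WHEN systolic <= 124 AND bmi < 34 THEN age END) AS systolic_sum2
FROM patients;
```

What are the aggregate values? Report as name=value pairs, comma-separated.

systolic_sum=220, surg_sum=119, systolic_sum2=244

[systolic_sum: systolic BETWEEN 113 AND 163]
patient=Farah: ✗
patient=Tara: ✓ → 37
patient=Eve: ✗
patient=Hiro: ✓ → 55
patient=Alice: ✗
patient=Kai: ✗
patient=Bob: ✓ → 58
patient=Diego: ✓ → 70
patient=Omar: ✗
systolic_sum = 37 + 55 + 58 + 70 = 220
—
[surg_sum: ward = 'SURG' AND bmi >= 21]
patient=Farah: ✗
patient=Tara: ✗
patient=Eve: ✗
patient=Hiro: ✗
patient=Alice: ✓ → 63
patient=Kai: ✓ → 56
patient=Bob: ✗
patient=Diego: ✗
patient=Omar: ✗
surg_sum = 63 + 56 = 119
—
[systolic_sum2: systolic <= 124 AND bmi < 34]
patient=Farah: ✗
patient=Tara: ✗
patient=Eve: ✗
patient=Hiro: ✓ → 55
patient=Alice: ✓ → 63
patient=Kai: ✓ → 56
patient=Bob: ✗
patient=Diego: ✓ → 70
patient=Omar: ✗
systolic_sum2 = 55 + 63 + 56 + 70 = 244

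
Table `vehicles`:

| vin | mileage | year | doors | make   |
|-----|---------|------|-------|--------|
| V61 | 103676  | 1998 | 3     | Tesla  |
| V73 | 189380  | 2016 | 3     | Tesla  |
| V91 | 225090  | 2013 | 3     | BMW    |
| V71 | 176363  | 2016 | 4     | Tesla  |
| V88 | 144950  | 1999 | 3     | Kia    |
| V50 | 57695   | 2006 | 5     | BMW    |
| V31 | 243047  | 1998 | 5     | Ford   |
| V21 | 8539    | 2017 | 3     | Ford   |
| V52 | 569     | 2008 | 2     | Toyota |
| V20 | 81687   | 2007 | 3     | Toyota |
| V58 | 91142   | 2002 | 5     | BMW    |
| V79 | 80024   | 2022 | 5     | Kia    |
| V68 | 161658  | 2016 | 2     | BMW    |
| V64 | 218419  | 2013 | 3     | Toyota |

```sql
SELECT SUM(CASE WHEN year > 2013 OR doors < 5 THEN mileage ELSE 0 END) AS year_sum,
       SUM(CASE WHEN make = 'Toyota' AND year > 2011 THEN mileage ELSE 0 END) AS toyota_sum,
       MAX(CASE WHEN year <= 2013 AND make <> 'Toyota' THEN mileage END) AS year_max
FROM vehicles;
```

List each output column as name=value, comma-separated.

[year_sum: year > 2013 OR doors < 5]
vin=V61: ✓ → 103676
vin=V73: ✓ → 189380
vin=V91: ✓ → 225090
vin=V71: ✓ → 176363
vin=V88: ✓ → 144950
vin=V50: ✗
vin=V31: ✗
vin=V21: ✓ → 8539
vin=V52: ✓ → 569
vin=V20: ✓ → 81687
vin=V58: ✗
vin=V79: ✓ → 80024
vin=V68: ✓ → 161658
vin=V64: ✓ → 218419
year_sum = 103676 + 189380 + 225090 + 176363 + 144950 + 8539 + 569 + 81687 + 80024 + 161658 + 218419 = 1390355
—
[toyota_sum: make = 'Toyota' AND year > 2011]
vin=V61: ✗
vin=V73: ✗
vin=V91: ✗
vin=V71: ✗
vin=V88: ✗
vin=V50: ✗
vin=V31: ✗
vin=V21: ✗
vin=V52: ✗
vin=V20: ✗
vin=V58: ✗
vin=V79: ✗
vin=V68: ✗
vin=V64: ✓ → 218419
toyota_sum = 218419
—
[year_max: year <= 2013 AND make <> 'Toyota']
vin=V61: ✓ → 103676
vin=V73: ✗
vin=V91: ✓ → 225090
vin=V71: ✗
vin=V88: ✓ → 144950
vin=V50: ✓ → 57695
vin=V31: ✓ → 243047
vin=V21: ✗
vin=V52: ✗
vin=V20: ✗
vin=V58: ✓ → 91142
vin=V79: ✗
vin=V68: ✗
vin=V64: ✗
year_max = MAX(103676, 225090, 144950, 57695, 243047, 91142) = 243047

year_sum=1390355, toyota_sum=218419, year_max=243047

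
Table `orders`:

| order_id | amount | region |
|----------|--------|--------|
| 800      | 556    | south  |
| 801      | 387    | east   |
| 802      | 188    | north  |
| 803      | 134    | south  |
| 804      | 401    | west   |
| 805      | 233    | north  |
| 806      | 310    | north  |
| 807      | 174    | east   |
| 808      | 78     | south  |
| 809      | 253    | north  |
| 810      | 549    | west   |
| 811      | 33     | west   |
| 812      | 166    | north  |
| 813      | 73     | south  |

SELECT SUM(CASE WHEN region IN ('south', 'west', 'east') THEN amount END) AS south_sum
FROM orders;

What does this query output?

2385

order_id=800: ✓ → 556
order_id=801: ✓ → 387
order_id=802: ✗
order_id=803: ✓ → 134
order_id=804: ✓ → 401
order_id=805: ✗
order_id=806: ✗
order_id=807: ✓ → 174
order_id=808: ✓ → 78
order_id=809: ✗
order_id=810: ✓ → 549
order_id=811: ✓ → 33
order_id=812: ✗
order_id=813: ✓ → 73
south_sum = 556 + 387 + 134 + 401 + 174 + 78 + 549 + 33 + 73 = 2385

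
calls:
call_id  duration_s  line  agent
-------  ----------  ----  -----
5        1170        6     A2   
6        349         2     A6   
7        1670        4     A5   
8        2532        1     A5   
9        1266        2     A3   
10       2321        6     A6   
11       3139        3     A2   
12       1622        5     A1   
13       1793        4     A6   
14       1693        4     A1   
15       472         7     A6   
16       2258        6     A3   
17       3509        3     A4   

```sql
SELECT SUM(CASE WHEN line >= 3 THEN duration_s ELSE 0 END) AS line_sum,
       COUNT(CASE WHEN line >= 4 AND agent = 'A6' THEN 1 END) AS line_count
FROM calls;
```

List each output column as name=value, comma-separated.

line_sum=19647, line_count=3

[line_sum: line >= 3]
call_id=5: ✓ → 1170
call_id=6: ✗
call_id=7: ✓ → 1670
call_id=8: ✗
call_id=9: ✗
call_id=10: ✓ → 2321
call_id=11: ✓ → 3139
call_id=12: ✓ → 1622
call_id=13: ✓ → 1793
call_id=14: ✓ → 1693
call_id=15: ✓ → 472
call_id=16: ✓ → 2258
call_id=17: ✓ → 3509
line_sum = 1170 + 1670 + 2321 + 3139 + 1622 + 1793 + 1693 + 472 + 2258 + 3509 = 19647
—
[line_count: line >= 4 AND agent = 'A6']
call_id=5: ✗
call_id=6: ✗
call_id=7: ✗
call_id=8: ✗
call_id=9: ✗
call_id=10: ✓ → 1
call_id=11: ✗
call_id=12: ✗
call_id=13: ✓ → 1
call_id=14: ✗
call_id=15: ✓ → 1
call_id=16: ✗
call_id=17: ✗
line_count = COUNT(1, 1, 1) = 3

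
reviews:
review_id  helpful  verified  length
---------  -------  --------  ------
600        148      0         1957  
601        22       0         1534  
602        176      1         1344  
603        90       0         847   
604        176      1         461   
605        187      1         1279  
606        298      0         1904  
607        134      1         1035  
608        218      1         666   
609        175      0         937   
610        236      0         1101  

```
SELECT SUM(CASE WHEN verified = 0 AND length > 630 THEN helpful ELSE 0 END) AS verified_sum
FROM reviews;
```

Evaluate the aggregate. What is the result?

969

review_id=600: ✓ → 148
review_id=601: ✓ → 22
review_id=602: ✗
review_id=603: ✓ → 90
review_id=604: ✗
review_id=605: ✗
review_id=606: ✓ → 298
review_id=607: ✗
review_id=608: ✗
review_id=609: ✓ → 175
review_id=610: ✓ → 236
verified_sum = 148 + 22 + 90 + 298 + 175 + 236 = 969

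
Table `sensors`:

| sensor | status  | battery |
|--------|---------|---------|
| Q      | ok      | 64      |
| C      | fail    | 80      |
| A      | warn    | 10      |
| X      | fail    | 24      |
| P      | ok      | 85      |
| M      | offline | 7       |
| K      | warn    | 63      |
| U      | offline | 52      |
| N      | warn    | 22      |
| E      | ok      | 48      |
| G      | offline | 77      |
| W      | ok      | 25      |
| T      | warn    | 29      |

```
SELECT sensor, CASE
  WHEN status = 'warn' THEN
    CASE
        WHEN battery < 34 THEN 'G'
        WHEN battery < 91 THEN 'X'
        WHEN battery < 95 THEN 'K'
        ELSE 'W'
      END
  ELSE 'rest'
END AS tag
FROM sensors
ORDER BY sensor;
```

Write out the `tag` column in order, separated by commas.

G, rest, rest, rest, X, rest, G, rest, rest, G, rest, rest, rest

sensor=A: status='warn' → inner[battery < 34] → G
sensor=C: status='fail' → outer ELSE → rest
sensor=E: status='ok' → outer ELSE → rest
sensor=G: status='offline' → outer ELSE → rest
sensor=K: status='warn' → inner[battery < 91] → X
sensor=M: status='offline' → outer ELSE → rest
sensor=N: status='warn' → inner[battery < 34] → G
sensor=P: status='ok' → outer ELSE → rest
sensor=Q: status='ok' → outer ELSE → rest
sensor=T: status='warn' → inner[battery < 34] → G
sensor=U: status='offline' → outer ELSE → rest
sensor=W: status='ok' → outer ELSE → rest
sensor=X: status='fail' → outer ELSE → rest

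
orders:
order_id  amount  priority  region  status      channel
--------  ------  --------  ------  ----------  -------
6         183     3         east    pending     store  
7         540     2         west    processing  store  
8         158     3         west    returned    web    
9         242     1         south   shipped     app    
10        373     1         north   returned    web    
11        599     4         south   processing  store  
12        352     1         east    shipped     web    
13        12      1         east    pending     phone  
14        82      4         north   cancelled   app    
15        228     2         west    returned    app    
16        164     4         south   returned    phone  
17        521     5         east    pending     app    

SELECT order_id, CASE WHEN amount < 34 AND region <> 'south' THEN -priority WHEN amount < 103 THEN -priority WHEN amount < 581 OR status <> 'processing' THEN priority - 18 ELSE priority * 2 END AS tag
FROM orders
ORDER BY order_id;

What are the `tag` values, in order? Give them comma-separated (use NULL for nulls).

-15, -16, -15, -17, -17, 8, -17, -1, -4, -16, -14, -13

order_id=6: amount < 581 OR status <> 'processing' → -15
order_id=7: amount < 581 OR status <> 'processing' → -16
order_id=8: amount < 581 OR status <> 'processing' → -15
order_id=9: amount < 581 OR status <> 'processing' → -17
order_id=10: amount < 581 OR status <> 'processing' → -17
order_id=11: ELSE → 8
order_id=12: amount < 581 OR status <> 'processing' → -17
order_id=13: amount < 34 AND region <> 'south' → -1
order_id=14: amount < 103 → -4
order_id=15: amount < 581 OR status <> 'processing' → -16
order_id=16: amount < 581 OR status <> 'processing' → -14
order_id=17: amount < 581 OR status <> 'processing' → -13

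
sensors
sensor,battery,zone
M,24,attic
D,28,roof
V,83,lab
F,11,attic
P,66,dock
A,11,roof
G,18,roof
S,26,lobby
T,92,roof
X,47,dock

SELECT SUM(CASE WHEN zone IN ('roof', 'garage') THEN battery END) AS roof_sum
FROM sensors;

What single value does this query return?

sensor=M: ✗
sensor=D: ✓ → 28
sensor=V: ✗
sensor=F: ✗
sensor=P: ✗
sensor=A: ✓ → 11
sensor=G: ✓ → 18
sensor=S: ✗
sensor=T: ✓ → 92
sensor=X: ✗
roof_sum = 28 + 11 + 18 + 92 = 149

149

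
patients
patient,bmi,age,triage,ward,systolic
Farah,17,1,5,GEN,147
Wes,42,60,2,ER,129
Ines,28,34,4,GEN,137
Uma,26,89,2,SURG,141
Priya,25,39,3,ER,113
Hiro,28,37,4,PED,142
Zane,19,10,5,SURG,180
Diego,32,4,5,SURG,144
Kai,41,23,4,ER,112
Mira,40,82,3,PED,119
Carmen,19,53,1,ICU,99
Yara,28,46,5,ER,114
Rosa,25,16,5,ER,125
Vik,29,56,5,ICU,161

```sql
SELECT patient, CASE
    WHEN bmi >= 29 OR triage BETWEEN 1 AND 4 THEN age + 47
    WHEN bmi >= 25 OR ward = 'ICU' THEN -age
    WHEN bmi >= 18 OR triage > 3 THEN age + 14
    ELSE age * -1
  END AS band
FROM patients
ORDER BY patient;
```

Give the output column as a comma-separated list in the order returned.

100, 51, 15, 84, 81, 70, 129, 86, -16, 136, 103, 107, -46, 24

patient=Carmen: bmi >= 29 OR triage BETWEEN 1 AND 4 → 100
patient=Diego: bmi >= 29 OR triage BETWEEN 1 AND 4 → 51
patient=Farah: bmi >= 18 OR triage > 3 → 15
patient=Hiro: bmi >= 29 OR triage BETWEEN 1 AND 4 → 84
patient=Ines: bmi >= 29 OR triage BETWEEN 1 AND 4 → 81
patient=Kai: bmi >= 29 OR triage BETWEEN 1 AND 4 → 70
patient=Mira: bmi >= 29 OR triage BETWEEN 1 AND 4 → 129
patient=Priya: bmi >= 29 OR triage BETWEEN 1 AND 4 → 86
patient=Rosa: bmi >= 25 OR ward = 'ICU' → -16
patient=Uma: bmi >= 29 OR triage BETWEEN 1 AND 4 → 136
patient=Vik: bmi >= 29 OR triage BETWEEN 1 AND 4 → 103
patient=Wes: bmi >= 29 OR triage BETWEEN 1 AND 4 → 107
patient=Yara: bmi >= 25 OR ward = 'ICU' → -46
patient=Zane: bmi >= 18 OR triage > 3 → 24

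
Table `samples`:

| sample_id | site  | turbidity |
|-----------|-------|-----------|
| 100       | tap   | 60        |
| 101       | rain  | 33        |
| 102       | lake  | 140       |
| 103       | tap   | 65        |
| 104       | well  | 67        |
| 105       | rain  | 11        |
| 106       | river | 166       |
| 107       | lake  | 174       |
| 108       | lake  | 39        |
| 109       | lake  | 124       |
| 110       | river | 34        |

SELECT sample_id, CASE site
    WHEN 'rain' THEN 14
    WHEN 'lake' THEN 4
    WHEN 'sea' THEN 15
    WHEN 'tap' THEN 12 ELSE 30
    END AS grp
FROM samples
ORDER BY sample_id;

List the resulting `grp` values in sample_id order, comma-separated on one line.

sample_id=100: site='tap' → 12
sample_id=101: site='rain' → 14
sample_id=102: site='lake' → 4
sample_id=103: site='tap' → 12
sample_id=104: ELSE → 30
sample_id=105: site='rain' → 14
sample_id=106: ELSE → 30
sample_id=107: site='lake' → 4
sample_id=108: site='lake' → 4
sample_id=109: site='lake' → 4
sample_id=110: ELSE → 30

12, 14, 4, 12, 30, 14, 30, 4, 4, 4, 30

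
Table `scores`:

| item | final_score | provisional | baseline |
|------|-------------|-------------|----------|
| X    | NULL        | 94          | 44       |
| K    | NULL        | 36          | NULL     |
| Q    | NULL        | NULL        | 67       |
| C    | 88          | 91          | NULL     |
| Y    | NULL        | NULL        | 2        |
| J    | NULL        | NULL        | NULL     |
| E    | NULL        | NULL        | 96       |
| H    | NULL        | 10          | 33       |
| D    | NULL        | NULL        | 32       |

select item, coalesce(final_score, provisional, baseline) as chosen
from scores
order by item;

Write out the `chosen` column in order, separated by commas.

88, 32, 96, 10, NULL, 36, 67, 94, 2

item=C: final_score=88 → 88
item=D: final_score=NULL, provisional=NULL, baseline=32 → 32
item=E: final_score=NULL, provisional=NULL, baseline=96 → 96
item=H: final_score=NULL, provisional=10 → 10
item=J: final_score=NULL, provisional=NULL, baseline=NULL (all NULL) → NULL
item=K: final_score=NULL, provisional=36 → 36
item=Q: final_score=NULL, provisional=NULL, baseline=67 → 67
item=X: final_score=NULL, provisional=94 → 94
item=Y: final_score=NULL, provisional=NULL, baseline=2 → 2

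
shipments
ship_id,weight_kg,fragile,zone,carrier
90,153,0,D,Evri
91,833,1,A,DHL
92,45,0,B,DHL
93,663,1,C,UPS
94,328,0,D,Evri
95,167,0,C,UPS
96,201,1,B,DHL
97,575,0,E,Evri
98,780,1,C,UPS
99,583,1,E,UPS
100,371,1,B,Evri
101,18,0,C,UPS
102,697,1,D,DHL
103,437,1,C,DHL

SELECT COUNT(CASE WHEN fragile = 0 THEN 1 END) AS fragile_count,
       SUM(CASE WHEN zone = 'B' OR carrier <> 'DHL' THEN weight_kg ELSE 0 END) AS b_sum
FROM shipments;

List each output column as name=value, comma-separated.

[fragile_count: fragile = 0]
ship_id=90: ✓ → 1
ship_id=91: ✗
ship_id=92: ✓ → 1
ship_id=93: ✗
ship_id=94: ✓ → 1
ship_id=95: ✓ → 1
ship_id=96: ✗
ship_id=97: ✓ → 1
ship_id=98: ✗
ship_id=99: ✗
ship_id=100: ✗
ship_id=101: ✓ → 1
ship_id=102: ✗
ship_id=103: ✗
fragile_count = COUNT(1, 1, 1, 1, 1, 1) = 6
—
[b_sum: zone = 'B' OR carrier <> 'DHL']
ship_id=90: ✓ → 153
ship_id=91: ✗
ship_id=92: ✓ → 45
ship_id=93: ✓ → 663
ship_id=94: ✓ → 328
ship_id=95: ✓ → 167
ship_id=96: ✓ → 201
ship_id=97: ✓ → 575
ship_id=98: ✓ → 780
ship_id=99: ✓ → 583
ship_id=100: ✓ → 371
ship_id=101: ✓ → 18
ship_id=102: ✗
ship_id=103: ✗
b_sum = 153 + 45 + 663 + 328 + 167 + 201 + 575 + 780 + 583 + 371 + 18 = 3884

fragile_count=6, b_sum=3884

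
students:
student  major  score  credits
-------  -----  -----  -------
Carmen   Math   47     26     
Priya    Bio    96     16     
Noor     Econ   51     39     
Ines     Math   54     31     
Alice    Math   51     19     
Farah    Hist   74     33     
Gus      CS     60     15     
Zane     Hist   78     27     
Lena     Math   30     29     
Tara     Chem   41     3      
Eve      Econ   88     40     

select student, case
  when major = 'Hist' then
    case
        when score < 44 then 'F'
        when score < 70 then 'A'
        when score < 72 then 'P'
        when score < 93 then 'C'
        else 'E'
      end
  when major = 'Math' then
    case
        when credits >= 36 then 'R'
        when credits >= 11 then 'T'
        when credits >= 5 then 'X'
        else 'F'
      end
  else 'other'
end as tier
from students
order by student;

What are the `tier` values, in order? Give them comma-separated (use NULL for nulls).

T, T, other, C, other, T, T, other, other, other, C

student=Alice: major='Math' → inner[credits >= 11] → T
student=Carmen: major='Math' → inner[credits >= 11] → T
student=Eve: major='Econ' → outer ELSE → other
student=Farah: major='Hist' → inner[score < 93] → C
student=Gus: major='CS' → outer ELSE → other
student=Ines: major='Math' → inner[credits >= 11] → T
student=Lena: major='Math' → inner[credits >= 11] → T
student=Noor: major='Econ' → outer ELSE → other
student=Priya: major='Bio' → outer ELSE → other
student=Tara: major='Chem' → outer ELSE → other
student=Zane: major='Hist' → inner[score < 93] → C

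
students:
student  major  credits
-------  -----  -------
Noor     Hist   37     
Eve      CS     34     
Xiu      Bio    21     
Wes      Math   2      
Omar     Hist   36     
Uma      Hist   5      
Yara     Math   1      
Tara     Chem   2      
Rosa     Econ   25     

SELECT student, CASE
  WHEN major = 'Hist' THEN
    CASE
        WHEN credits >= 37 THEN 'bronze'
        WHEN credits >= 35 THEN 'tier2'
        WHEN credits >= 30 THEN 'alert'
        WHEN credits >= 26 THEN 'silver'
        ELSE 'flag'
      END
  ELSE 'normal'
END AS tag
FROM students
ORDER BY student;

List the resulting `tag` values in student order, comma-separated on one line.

normal, bronze, tier2, normal, normal, flag, normal, normal, normal

student=Eve: major='CS' → outer ELSE → normal
student=Noor: major='Hist' → inner[credits >= 37] → bronze
student=Omar: major='Hist' → inner[credits >= 35] → tier2
student=Rosa: major='Econ' → outer ELSE → normal
student=Tara: major='Chem' → outer ELSE → normal
student=Uma: major='Hist' → inner[ELSE] → flag
student=Wes: major='Math' → outer ELSE → normal
student=Xiu: major='Bio' → outer ELSE → normal
student=Yara: major='Math' → outer ELSE → normal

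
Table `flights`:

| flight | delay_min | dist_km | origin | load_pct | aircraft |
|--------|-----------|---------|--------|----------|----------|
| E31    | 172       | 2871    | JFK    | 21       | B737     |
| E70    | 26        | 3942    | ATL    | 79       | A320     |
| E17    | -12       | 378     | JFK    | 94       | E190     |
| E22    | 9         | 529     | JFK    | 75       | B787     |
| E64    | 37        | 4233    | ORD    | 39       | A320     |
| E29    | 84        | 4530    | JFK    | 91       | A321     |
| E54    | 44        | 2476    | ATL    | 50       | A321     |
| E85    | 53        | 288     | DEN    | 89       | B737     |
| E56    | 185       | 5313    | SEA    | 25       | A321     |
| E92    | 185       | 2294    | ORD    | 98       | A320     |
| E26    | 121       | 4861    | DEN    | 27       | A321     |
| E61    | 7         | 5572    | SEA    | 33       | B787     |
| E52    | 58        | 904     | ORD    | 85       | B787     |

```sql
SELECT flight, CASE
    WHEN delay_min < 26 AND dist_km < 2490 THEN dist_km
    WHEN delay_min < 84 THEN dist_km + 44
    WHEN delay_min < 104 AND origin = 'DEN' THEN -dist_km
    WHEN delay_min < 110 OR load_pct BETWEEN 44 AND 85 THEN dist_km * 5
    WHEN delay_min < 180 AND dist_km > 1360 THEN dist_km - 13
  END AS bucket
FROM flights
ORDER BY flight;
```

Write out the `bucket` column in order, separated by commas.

flight=E17: delay_min < 26 AND dist_km < 2490 → 378
flight=E22: delay_min < 26 AND dist_km < 2490 → 529
flight=E26: delay_min < 180 AND dist_km > 1360 → 4848
flight=E29: delay_min < 110 OR load_pct BETWEEN 44 AND 85 → 22650
flight=E31: delay_min < 180 AND dist_km > 1360 → 2858
flight=E52: delay_min < 84 → 948
flight=E54: delay_min < 84 → 2520
flight=E56: (no match → NULL) → NULL
flight=E61: delay_min < 84 → 5616
flight=E64: delay_min < 84 → 4277
flight=E70: delay_min < 84 → 3986
flight=E85: delay_min < 84 → 332
flight=E92: (no match → NULL) → NULL

378, 529, 4848, 22650, 2858, 948, 2520, NULL, 5616, 4277, 3986, 332, NULL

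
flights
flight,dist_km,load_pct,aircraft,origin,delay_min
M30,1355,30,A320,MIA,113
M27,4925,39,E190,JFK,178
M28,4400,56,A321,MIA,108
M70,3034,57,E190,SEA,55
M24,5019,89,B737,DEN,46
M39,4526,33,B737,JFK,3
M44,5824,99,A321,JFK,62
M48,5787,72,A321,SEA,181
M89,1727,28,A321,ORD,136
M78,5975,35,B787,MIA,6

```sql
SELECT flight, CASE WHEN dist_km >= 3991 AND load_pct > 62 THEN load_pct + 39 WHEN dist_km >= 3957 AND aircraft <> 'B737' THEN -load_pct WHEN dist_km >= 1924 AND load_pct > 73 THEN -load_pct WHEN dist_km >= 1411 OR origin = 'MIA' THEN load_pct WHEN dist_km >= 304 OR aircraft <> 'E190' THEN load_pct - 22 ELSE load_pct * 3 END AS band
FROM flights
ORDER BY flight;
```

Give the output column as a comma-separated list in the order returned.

128, -39, -56, 30, 33, 138, 111, 57, -35, 28

flight=M24: dist_km >= 3991 AND load_pct > 62 → 128
flight=M27: dist_km >= 3957 AND aircraft <> 'B737' → -39
flight=M28: dist_km >= 3957 AND aircraft <> 'B737' → -56
flight=M30: dist_km >= 1411 OR origin = 'MIA' → 30
flight=M39: dist_km >= 1411 OR origin = 'MIA' → 33
flight=M44: dist_km >= 3991 AND load_pct > 62 → 138
flight=M48: dist_km >= 3991 AND load_pct > 62 → 111
flight=M70: dist_km >= 1411 OR origin = 'MIA' → 57
flight=M78: dist_km >= 3957 AND aircraft <> 'B737' → -35
flight=M89: dist_km >= 1411 OR origin = 'MIA' → 28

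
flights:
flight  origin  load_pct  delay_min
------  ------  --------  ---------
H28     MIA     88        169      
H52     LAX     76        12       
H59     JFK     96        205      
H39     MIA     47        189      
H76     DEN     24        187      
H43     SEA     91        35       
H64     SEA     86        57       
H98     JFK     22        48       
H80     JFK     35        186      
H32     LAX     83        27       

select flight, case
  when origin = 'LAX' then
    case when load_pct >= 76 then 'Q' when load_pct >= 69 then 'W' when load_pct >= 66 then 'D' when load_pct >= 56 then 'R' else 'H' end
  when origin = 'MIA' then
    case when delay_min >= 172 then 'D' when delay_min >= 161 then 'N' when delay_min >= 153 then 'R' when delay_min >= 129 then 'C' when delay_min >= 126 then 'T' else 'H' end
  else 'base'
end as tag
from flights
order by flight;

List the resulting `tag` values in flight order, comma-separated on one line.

N, Q, D, base, Q, base, base, base, base, base

flight=H28: origin='MIA' → inner[delay_min >= 161] → N
flight=H32: origin='LAX' → inner[load_pct >= 76] → Q
flight=H39: origin='MIA' → inner[delay_min >= 172] → D
flight=H43: origin='SEA' → outer ELSE → base
flight=H52: origin='LAX' → inner[load_pct >= 76] → Q
flight=H59: origin='JFK' → outer ELSE → base
flight=H64: origin='SEA' → outer ELSE → base
flight=H76: origin='DEN' → outer ELSE → base
flight=H80: origin='JFK' → outer ELSE → base
flight=H98: origin='JFK' → outer ELSE → base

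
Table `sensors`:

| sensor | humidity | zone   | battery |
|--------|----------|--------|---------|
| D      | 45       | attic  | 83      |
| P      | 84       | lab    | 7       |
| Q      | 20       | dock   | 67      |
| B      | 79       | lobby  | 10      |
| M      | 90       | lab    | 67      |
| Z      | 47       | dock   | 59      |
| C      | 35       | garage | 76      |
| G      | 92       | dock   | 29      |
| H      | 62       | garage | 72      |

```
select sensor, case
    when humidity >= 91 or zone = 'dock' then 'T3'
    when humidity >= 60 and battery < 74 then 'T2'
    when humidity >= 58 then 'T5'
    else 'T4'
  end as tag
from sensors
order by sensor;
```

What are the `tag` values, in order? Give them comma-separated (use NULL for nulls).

T2, T4, T4, T3, T2, T2, T2, T3, T3

sensor=B: humidity >= 60 and battery < 74 → T2
sensor=C: ELSE → T4
sensor=D: ELSE → T4
sensor=G: humidity >= 91 or zone = 'dock' → T3
sensor=H: humidity >= 60 and battery < 74 → T2
sensor=M: humidity >= 60 and battery < 74 → T2
sensor=P: humidity >= 60 and battery < 74 → T2
sensor=Q: humidity >= 91 or zone = 'dock' → T3
sensor=Z: humidity >= 91 or zone = 'dock' → T3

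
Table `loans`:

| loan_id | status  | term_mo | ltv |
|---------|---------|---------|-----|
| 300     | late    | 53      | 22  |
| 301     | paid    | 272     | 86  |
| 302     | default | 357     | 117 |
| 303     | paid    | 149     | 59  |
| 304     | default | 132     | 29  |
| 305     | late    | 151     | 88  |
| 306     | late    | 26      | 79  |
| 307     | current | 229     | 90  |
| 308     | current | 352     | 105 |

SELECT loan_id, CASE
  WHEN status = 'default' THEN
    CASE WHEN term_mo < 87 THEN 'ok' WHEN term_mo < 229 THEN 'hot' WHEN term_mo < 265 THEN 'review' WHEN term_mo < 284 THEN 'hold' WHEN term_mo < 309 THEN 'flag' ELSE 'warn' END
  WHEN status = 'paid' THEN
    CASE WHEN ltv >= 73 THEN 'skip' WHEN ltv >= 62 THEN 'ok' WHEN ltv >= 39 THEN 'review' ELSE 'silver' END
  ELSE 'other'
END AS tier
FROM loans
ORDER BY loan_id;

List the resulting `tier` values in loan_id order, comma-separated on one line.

other, skip, warn, review, hot, other, other, other, other

loan_id=300: status='late' → outer ELSE → other
loan_id=301: status='paid' → inner[ltv >= 73] → skip
loan_id=302: status='default' → inner[ELSE] → warn
loan_id=303: status='paid' → inner[ltv >= 39] → review
loan_id=304: status='default' → inner[term_mo < 229] → hot
loan_id=305: status='late' → outer ELSE → other
loan_id=306: status='late' → outer ELSE → other
loan_id=307: status='current' → outer ELSE → other
loan_id=308: status='current' → outer ELSE → other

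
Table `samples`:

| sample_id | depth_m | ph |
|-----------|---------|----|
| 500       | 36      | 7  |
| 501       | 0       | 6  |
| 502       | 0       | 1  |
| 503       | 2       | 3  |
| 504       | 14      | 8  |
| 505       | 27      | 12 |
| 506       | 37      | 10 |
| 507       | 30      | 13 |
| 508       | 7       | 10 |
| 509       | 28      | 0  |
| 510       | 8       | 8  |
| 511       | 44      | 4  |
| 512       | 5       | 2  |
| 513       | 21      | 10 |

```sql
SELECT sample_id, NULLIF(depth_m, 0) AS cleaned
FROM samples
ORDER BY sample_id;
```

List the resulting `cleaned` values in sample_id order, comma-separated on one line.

36, NULL, NULL, 2, 14, 27, 37, 30, 7, 28, 8, 44, 5, 21

sample_id=500: depth_m=36 vs 0: differ → 36
sample_id=501: depth_m=0 vs 0: equal → NULL
sample_id=502: depth_m=0 vs 0: equal → NULL
sample_id=503: depth_m=2 vs 0: differ → 2
sample_id=504: depth_m=14 vs 0: differ → 14
sample_id=505: depth_m=27 vs 0: differ → 27
sample_id=506: depth_m=37 vs 0: differ → 37
sample_id=507: depth_m=30 vs 0: differ → 30
sample_id=508: depth_m=7 vs 0: differ → 7
sample_id=509: depth_m=28 vs 0: differ → 28
sample_id=510: depth_m=8 vs 0: differ → 8
sample_id=511: depth_m=44 vs 0: differ → 44
sample_id=512: depth_m=5 vs 0: differ → 5
sample_id=513: depth_m=21 vs 0: differ → 21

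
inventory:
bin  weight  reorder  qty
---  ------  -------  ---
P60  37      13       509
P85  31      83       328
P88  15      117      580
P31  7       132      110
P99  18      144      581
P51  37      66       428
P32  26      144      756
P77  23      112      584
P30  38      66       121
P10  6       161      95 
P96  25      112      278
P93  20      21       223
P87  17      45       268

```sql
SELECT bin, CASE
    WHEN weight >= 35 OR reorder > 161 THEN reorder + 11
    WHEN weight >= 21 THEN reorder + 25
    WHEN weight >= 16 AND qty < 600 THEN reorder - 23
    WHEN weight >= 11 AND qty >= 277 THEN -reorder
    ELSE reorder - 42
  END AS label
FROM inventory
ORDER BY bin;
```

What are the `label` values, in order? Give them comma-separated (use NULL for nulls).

bin=P10: ELSE → 119
bin=P30: weight >= 35 OR reorder > 161 → 77
bin=P31: ELSE → 90
bin=P32: weight >= 21 → 169
bin=P51: weight >= 35 OR reorder > 161 → 77
bin=P60: weight >= 35 OR reorder > 161 → 24
bin=P77: weight >= 21 → 137
bin=P85: weight >= 21 → 108
bin=P87: weight >= 16 AND qty < 600 → 22
bin=P88: weight >= 11 AND qty >= 277 → -117
bin=P93: weight >= 16 AND qty < 600 → -2
bin=P96: weight >= 21 → 137
bin=P99: weight >= 16 AND qty < 600 → 121

119, 77, 90, 169, 77, 24, 137, 108, 22, -117, -2, 137, 121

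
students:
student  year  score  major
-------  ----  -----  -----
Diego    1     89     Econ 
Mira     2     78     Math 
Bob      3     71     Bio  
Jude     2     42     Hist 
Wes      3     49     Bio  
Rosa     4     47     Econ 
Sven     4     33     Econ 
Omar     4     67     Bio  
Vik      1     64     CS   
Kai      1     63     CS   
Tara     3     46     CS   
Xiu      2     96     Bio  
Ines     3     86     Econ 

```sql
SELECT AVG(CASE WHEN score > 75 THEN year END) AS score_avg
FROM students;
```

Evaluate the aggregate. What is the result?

student=Diego: ✓ → 1
student=Mira: ✓ → 2
student=Bob: ✗
student=Jude: ✗
student=Wes: ✗
student=Rosa: ✗
student=Sven: ✗
student=Omar: ✗
student=Vik: ✗
student=Kai: ✗
student=Tara: ✗
student=Xiu: ✓ → 2
student=Ines: ✓ → 3
score_avg = (1 + 2 + 2 + 3) / 4 = 2

2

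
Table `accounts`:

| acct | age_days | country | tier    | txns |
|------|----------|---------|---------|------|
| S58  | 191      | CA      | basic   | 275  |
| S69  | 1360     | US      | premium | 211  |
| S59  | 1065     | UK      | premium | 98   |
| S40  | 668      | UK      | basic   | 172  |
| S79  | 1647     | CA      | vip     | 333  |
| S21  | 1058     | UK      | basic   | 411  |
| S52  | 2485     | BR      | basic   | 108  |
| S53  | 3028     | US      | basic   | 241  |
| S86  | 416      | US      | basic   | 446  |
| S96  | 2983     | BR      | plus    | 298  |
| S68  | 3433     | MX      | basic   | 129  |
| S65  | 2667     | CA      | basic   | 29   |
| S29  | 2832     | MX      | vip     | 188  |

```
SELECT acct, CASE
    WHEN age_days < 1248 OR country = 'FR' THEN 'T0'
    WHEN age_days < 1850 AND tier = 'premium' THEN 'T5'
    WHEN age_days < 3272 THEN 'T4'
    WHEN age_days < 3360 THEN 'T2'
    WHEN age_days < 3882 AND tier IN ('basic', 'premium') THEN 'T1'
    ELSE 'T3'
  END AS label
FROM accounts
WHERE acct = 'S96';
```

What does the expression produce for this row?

acct = S96: age_days=2983, country=BR, tier=plus, txns=298.
age_days < 1248 OR country = 'FR' → false
age_days < 1850 AND tier = 'premium' → false
age_days < 3272 → true → T4

T4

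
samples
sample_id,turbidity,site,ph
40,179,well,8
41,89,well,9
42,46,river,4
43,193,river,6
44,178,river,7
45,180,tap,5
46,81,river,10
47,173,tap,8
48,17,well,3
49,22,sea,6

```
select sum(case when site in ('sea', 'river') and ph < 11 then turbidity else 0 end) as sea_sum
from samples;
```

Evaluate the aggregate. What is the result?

520

sample_id=40: ✗
sample_id=41: ✗
sample_id=42: ✓ → 46
sample_id=43: ✓ → 193
sample_id=44: ✓ → 178
sample_id=45: ✗
sample_id=46: ✓ → 81
sample_id=47: ✗
sample_id=48: ✗
sample_id=49: ✓ → 22
sea_sum = 46 + 193 + 178 + 81 + 22 = 520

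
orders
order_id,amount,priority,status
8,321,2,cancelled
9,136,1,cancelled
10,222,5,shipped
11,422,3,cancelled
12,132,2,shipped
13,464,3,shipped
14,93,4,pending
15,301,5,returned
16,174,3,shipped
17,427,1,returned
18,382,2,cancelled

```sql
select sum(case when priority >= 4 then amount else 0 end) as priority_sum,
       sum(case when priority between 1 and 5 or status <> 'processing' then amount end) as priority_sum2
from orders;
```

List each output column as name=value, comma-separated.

priority_sum=616, priority_sum2=3074

[priority_sum: priority >= 4]
order_id=8: ✗
order_id=9: ✗
order_id=10: ✓ → 222
order_id=11: ✗
order_id=12: ✗
order_id=13: ✗
order_id=14: ✓ → 93
order_id=15: ✓ → 301
order_id=16: ✗
order_id=17: ✗
order_id=18: ✗
priority_sum = 222 + 93 + 301 = 616
—
[priority_sum2: priority between 1 and 5 or status <> 'processing']
order_id=8: ✓ → 321
order_id=9: ✓ → 136
order_id=10: ✓ → 222
order_id=11: ✓ → 422
order_id=12: ✓ → 132
order_id=13: ✓ → 464
order_id=14: ✓ → 93
order_id=15: ✓ → 301
order_id=16: ✓ → 174
order_id=17: ✓ → 427
order_id=18: ✓ → 382
priority_sum2 = 321 + 136 + 222 + 422 + 132 + 464 + 93 + 301 + 174 + 427 + 382 = 3074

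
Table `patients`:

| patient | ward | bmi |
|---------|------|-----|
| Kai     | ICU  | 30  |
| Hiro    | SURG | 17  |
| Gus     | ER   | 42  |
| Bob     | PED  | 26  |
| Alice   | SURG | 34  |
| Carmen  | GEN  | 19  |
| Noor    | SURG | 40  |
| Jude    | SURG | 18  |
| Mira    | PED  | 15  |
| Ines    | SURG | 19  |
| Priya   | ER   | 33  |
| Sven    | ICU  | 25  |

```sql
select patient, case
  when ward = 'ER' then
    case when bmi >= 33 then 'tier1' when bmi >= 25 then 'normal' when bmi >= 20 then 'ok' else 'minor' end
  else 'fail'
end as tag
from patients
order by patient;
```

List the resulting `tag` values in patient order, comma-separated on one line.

fail, fail, fail, tier1, fail, fail, fail, fail, fail, fail, tier1, fail

patient=Alice: ward='SURG' → outer ELSE → fail
patient=Bob: ward='PED' → outer ELSE → fail
patient=Carmen: ward='GEN' → outer ELSE → fail
patient=Gus: ward='ER' → inner[bmi >= 33] → tier1
patient=Hiro: ward='SURG' → outer ELSE → fail
patient=Ines: ward='SURG' → outer ELSE → fail
patient=Jude: ward='SURG' → outer ELSE → fail
patient=Kai: ward='ICU' → outer ELSE → fail
patient=Mira: ward='PED' → outer ELSE → fail
patient=Noor: ward='SURG' → outer ELSE → fail
patient=Priya: ward='ER' → inner[bmi >= 33] → tier1
patient=Sven: ward='ICU' → outer ELSE → fail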